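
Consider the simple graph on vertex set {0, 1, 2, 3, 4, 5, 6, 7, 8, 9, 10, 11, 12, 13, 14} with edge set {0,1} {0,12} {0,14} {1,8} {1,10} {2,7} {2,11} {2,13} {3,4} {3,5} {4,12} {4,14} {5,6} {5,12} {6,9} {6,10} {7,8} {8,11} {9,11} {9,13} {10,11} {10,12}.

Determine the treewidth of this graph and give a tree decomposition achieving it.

The largest bag has 4 vertices, giving width 3; this decomposition certifies tw(G) ≤ 3. For the lower bound: the 4 vertex sets {3,4,14}, {5}, {12}, {0,1,6,10} are disjoint, each induces a connected subgraph, and every pair is joined by at least one edge of G. Contracting each set to a single vertex therefore yields K_{4} as a minor, and since treewidth is minor-monotone, tw(G) ≥ tw(K_{4}) = 3. Therefore the treewidth is 3.

Treewidth 3.
One such decomposition:
Bags: B1 = {3, 4, 5, 14}  B2 = {4, 5, 12, 14}  B3 = {0, 5, 12, 14}  B4 = {0, 5, 6, 12}  B5 = {0, 6, 10, 12}  B6 = {0, 1, 6, 10}  B7 = {1, 6, 9, 10}  B8 = {1, 9, 10, 11}  B9 = {1, 8, 9, 11}  B10 = {8, 9, 11, 13}  B11 = {2, 8, 11, 13}  B12 = {2, 7, 8, 13}
Tree: B1–B2, B2–B3, B3–B4, B4–B5, B5–B6, B6–B7, B7–B8, B8–B9, B9–B10, B10–B11, B11–B12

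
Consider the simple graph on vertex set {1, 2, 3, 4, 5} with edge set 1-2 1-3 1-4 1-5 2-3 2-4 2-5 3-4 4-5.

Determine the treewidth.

A width-3 tree decomposition is:
Bags: B1 = {1, 2, 3, 4}  B2 = {1, 2, 4, 5}
Tree: B1–B2
Every bag has size at most 4, so the width is 4 − 1 = 3 and tw(G) ≤ 3. Conversely, {1, 2, 3, 4} is a clique of size 4, and the vertices of any clique must share a bag in every tree decomposition; so some bag has ≥ 4 vertices and tw(G) ≥ 3. Hence tw(G) = 3 exactly.

3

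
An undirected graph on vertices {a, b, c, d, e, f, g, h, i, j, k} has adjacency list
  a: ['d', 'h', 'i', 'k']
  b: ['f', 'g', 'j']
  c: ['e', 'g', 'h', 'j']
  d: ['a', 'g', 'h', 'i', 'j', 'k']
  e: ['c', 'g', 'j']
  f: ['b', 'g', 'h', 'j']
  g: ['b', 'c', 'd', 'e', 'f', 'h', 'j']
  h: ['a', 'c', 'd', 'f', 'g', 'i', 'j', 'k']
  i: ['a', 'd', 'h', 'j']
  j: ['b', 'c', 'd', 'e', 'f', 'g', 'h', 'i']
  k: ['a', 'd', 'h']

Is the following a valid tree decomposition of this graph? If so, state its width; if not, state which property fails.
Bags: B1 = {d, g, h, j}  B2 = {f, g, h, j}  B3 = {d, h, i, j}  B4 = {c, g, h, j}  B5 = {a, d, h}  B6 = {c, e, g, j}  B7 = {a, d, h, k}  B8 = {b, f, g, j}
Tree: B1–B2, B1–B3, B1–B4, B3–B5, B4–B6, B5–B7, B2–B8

A tree decomposition must satisfy three properties: every vertex lies in some bag; for every edge, both endpoints lie together in some bag; and for every vertex, the bags containing it form a connected subtree. Here edge (i,a) lies in no bag, so the decomposition is invalid.

No — edge (i,a) lies in no bag.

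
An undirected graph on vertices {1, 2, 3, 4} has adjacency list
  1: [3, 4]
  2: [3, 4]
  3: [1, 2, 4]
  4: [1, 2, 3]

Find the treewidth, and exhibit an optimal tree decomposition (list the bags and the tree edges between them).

Treewidth 2.
One such decomposition:
Bags: B1 = {2, 3, 4}  B2 = {1, 3, 4}
Tree: B1–B2

Every bag has size at most 3, so the width is 3 − 1 = 2 and tw(G) ≤ 2. On the other hand G contains the 3-clique {1, 3, 4}. A clique must lie in a single bag of any decomposition, so no decomposition can have width below 2. Hence tw(G) = 2 exactly.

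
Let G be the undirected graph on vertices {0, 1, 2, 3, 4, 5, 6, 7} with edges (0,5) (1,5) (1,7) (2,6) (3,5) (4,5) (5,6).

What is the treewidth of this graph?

1

A width-1 tree decomposition is:
Bags: B1 = {1, 5}  B2 = {1, 7}  B3 = {5, 6}  B4 = {2, 6}  B5 = {0, 5}  B6 = {3, 5}  B7 = {4, 5}
Tree: B1–B2, B1–B3, B3–B4, B3–B5, B1–B6, B5–B7
The largest bag has 2 vertices, giving width 1; this decomposition certifies tw(G) ≤ 1. Any graph with an edge has treewidth ≥ 1, and G has the edge 1–5. The upper and lower bounds meet at 1, so that is the treewidth.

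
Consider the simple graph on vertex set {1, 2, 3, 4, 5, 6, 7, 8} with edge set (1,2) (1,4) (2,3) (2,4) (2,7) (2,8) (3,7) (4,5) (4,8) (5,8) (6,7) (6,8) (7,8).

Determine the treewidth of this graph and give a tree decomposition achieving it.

Treewidth 2.
One such decomposition:
Bags: B1 = {2, 4, 8}  B2 = {2, 7, 8}  B3 = {2, 3, 7}  B4 = {4, 5, 8}  B5 = {6, 7, 8}  B6 = {1, 2, 4}
Tree: B1–B2, B2–B3, B1–B4, B2–B5, B1–B6

The largest bag has 3 vertices, giving width 2; this decomposition certifies tw(G) ≤ 2. On the other hand G contains the 3-clique {2, 3, 7}. A clique must lie in a single bag of any decomposition, so no decomposition can have width below 2. Hence tw(G) = 2 exactly.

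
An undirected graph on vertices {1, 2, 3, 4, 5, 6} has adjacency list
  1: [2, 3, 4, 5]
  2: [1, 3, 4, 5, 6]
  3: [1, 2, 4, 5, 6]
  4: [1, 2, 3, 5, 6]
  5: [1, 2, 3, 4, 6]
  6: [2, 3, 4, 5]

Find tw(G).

4

A width-4 tree decomposition is:
Bags: B1 = {2, 3, 4, 5, 6}  B2 = {1, 2, 3, 4, 5}
Tree: B1–B2
Each bag holds 5 vertices, so the decomposition has width 4, which upper-bounds the treewidth. On the other hand G contains the 5-clique {1, 2, 3, 4, 5}. A clique must lie in a single bag of any decomposition, so no decomposition can have width below 4. Hence tw(G) = 4 exactly.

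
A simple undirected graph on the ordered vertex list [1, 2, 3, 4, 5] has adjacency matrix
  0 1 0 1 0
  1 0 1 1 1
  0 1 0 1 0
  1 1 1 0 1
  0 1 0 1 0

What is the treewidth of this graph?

A width-2 tree decomposition is:
Bags: B1 = {1, 2, 4}  B2 = {2, 3, 4}  B3 = {2, 4, 5}
Tree: B1–B2, B1–B3
Each bag holds 3 vertices, so the decomposition has width 2, which upper-bounds the treewidth. For the lower bound, the 3 vertices {1, 2, 4} are pairwise adjacent, and any tree decomposition puts a clique entirely inside one bag — forcing width ≥ 2. Combining the bounds, tw(G) = 2.

2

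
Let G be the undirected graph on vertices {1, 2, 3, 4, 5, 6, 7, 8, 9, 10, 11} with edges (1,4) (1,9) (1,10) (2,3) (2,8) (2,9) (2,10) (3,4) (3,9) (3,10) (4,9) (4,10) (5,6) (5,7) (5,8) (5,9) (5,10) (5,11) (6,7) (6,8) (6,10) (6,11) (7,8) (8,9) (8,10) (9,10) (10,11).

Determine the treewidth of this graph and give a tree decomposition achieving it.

Treewidth 3.
One such decomposition:
Bags: B1 = {5, 6, 10, 11}  B2 = {5, 6, 8, 10}  B3 = {5, 8, 9, 10}  B4 = {2, 8, 9, 10}  B5 = {2, 3, 9, 10}  B6 = {3, 4, 9, 10}  B7 = {5, 6, 7, 8}  B8 = {1, 4, 9, 10}
Tree: B1–B2, B2–B3, B3–B4, B4–B5, B5–B6, B2–B7, B6–B8

The largest bag has 4 vertices, giving width 3; this decomposition certifies tw(G) ≤ 3. On the other hand G contains the 4-clique {1, 4, 9, 10}. A clique must lie in a single bag of any decomposition, so no decomposition can have width below 3. The upper and lower bounds meet at 3, so that is the treewidth.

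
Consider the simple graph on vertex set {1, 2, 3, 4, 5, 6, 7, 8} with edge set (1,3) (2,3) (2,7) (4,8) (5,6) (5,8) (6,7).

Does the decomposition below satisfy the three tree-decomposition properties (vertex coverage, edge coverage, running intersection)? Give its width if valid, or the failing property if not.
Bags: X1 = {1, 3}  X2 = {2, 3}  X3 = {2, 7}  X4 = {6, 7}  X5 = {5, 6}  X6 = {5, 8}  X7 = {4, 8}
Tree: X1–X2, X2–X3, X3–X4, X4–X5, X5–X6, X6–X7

Yes; width 1.

Vertex coverage: the bags together contain {1, 2, 3, 4, 5, 6, 7, 8}, the full vertex set. Edge coverage: each edge of G has both endpoints in at least one bag. Running intersection: for every vertex, the bags containing it form a connected subtree. All three properties hold, so this is a valid tree decomposition of width max|bag| − 1 = 1, and hence tw(G) ≤ 1.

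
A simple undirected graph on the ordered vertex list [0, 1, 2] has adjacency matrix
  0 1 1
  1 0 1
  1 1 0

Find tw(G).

A width-2 tree decomposition is:
Bags: B1 = {0, 1, 2}
Tree: (single bag)
With just one bag of size 3, the width is 3 − 1 = 2, so tw(G) ≤ 2. On the other hand G contains the 3-clique {0, 1, 2}. A clique must lie in a single bag of any decomposition, so no decomposition can have width below 2. The upper and lower bounds meet at 2, so that is the treewidth.

2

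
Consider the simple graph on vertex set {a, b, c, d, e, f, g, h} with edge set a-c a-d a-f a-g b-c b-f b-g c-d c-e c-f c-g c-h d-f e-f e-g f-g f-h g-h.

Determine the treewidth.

A width-3 tree decomposition is:
Bags: B1 = {c, f, g, h}  B2 = {c, e, f, g}  B3 = {b, c, f, g}  B4 = {a, c, f, g}  B5 = {a, c, d, f}
Tree: B1–B2, B1–B3, B2–B4, B4–B5
The largest bag has 4 vertices, giving width 3; this decomposition certifies tw(G) ≤ 3. For the lower bound, the 4 vertices {a, c, d, f} are pairwise adjacent, and any tree decomposition puts a clique entirely inside one bag — forcing width ≥ 3. Therefore the treewidth is 3.

3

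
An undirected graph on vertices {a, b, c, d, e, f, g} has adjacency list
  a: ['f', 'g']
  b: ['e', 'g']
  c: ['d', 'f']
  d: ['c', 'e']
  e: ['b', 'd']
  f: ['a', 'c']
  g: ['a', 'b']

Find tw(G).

A width-2 tree decomposition is:
Bags: B1 = {c, d, e}  B2 = {c, e, f}  B3 = {a, e, f}  B4 = {a, e, g}  B5 = {b, e, g}
Tree: B1–B2, B2–B3, B3–B4, B4–B5
Each bag holds 3 vertices, so the decomposition has width 2, which upper-bounds the treewidth. Since e–d–c–f–a–g–b–e is a cycle in G, G is not acyclic. Forests are exactly the graphs of treewidth ≤ 1, so tw(G) ≥ 2. Combining the bounds, tw(G) = 2.

2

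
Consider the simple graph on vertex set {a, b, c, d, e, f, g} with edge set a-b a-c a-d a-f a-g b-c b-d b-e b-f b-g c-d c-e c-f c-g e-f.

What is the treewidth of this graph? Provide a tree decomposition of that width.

Treewidth 3.
One optimal decomposition is:
Bags: B1 = {a, b, c, f}  B2 = {b, c, e, f}  B3 = {a, b, c, d}  B4 = {a, b, c, g}
Tree: B1–B2, B1–B3, B1–B4

Each bag holds 4 vertices, so the decomposition has width 3, which upper-bounds the treewidth. For the lower bound, the 4 vertices {b, c, e, f} are pairwise adjacent, and any tree decomposition puts a clique entirely inside one bag — forcing width ≥ 3. The upper and lower bounds meet at 3, so that is the treewidth.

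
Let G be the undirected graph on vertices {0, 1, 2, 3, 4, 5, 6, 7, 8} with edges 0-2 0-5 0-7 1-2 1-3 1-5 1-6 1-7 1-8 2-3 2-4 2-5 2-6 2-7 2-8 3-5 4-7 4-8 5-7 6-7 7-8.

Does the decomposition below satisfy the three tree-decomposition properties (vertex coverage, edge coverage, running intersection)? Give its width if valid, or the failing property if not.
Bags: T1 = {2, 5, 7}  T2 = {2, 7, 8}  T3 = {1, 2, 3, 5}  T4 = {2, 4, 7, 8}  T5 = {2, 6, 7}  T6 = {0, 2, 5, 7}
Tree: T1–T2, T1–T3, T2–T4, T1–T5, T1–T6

No — edge (1,7) lies in no bag.

A tree decomposition must satisfy three properties: every vertex lies in some bag; for every edge, both endpoints lie together in some bag; and for every vertex, the bags containing it form a connected subtree. Here edge (1,7) lies in no bag, so the decomposition is invalid.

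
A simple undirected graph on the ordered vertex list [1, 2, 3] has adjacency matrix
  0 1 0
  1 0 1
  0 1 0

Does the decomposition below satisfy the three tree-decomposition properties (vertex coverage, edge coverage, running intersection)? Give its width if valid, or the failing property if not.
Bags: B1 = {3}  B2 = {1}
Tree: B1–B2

A tree decomposition must satisfy three properties: every vertex lies in some bag; for every edge, both endpoints lie together in some bag; and for every vertex, the bags containing it form a connected subtree. Here vertex 2 appears in no bag, so the decomposition is invalid.

No — vertex 2 appears in no bag.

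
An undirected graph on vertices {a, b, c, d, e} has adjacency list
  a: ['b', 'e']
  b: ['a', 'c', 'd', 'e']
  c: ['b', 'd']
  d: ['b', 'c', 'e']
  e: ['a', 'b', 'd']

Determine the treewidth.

2

A width-2 tree decomposition is:
Bags: B1 = {b, d, e}  B2 = {a, b, e}  B3 = {b, c, d}
Tree: B1–B2, B1–B3
Each bag holds 3 vertices, so the decomposition has width 2, which upper-bounds the treewidth. Conversely, {b, d, e} is a clique of size 3, and the vertices of any clique must share a bag in every tree decomposition; so some bag has ≥ 3 vertices and tw(G) ≥ 2. Therefore the treewidth is 2.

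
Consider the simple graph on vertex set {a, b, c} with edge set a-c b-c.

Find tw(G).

1

A width-1 tree decomposition is:
Bags: B1 = {a, c}  B2 = {b, c}
Tree: B1–B2
Each bag holds 2 vertices, so the decomposition has width 1, which upper-bounds the treewidth. Since G has at least one edge (e.g. c–a), it is not an edgeless graph, so tw(G) ≥ 1. Hence tw(G) = 1 exactly.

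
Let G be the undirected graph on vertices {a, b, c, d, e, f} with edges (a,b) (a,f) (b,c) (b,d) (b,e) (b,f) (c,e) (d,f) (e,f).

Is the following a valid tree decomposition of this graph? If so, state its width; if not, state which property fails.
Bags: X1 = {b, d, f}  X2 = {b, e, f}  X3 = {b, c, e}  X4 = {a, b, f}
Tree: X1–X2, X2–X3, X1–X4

Vertex coverage: the bags together contain {a, b, c, d, e, f}, the full vertex set. Edge coverage: each edge of G has both endpoints in at least one bag. Running intersection: for every vertex, the bags containing it form a connected subtree. All three properties hold, so this is a valid tree decomposition of width max|bag| − 1 = 2, and hence tw(G) ≤ 2.

Yes; width 2.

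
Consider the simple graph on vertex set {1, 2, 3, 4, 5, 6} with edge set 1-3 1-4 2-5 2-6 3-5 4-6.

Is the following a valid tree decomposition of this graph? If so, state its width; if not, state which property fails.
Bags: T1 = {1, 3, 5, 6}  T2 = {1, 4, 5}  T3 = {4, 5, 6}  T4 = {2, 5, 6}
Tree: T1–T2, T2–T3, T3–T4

A tree decomposition must satisfy three properties: every vertex lies in some bag; for every edge, both endpoints lie together in some bag; and for every vertex, the bags containing it form a connected subtree. Here bags containing vertex 6 are not connected in the tree, so the decomposition is invalid.

No — bags containing vertex 6 are not connected in the tree.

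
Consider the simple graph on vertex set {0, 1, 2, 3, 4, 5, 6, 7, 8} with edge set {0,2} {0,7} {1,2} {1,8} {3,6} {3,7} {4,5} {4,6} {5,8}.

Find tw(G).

2

A width-2 tree decomposition is:
Bags: B1 = {1, 2, 8}  B2 = {0, 2, 8}  B3 = {0, 7, 8}  B4 = {3, 7, 8}  B5 = {3, 6, 8}  B6 = {4, 6, 8}  B7 = {4, 5, 8}
Tree: B1–B2, B2–B3, B3–B4, B4–B5, B5–B6, B6–B7
The largest bag has 3 vertices, giving width 2; this decomposition certifies tw(G) ≤ 2. The edges 8–1–2–0–7–3–6–4–5–8 form a cycle, so G is not a tree and its treewidth is at least 2. Combining the bounds, tw(G) = 2.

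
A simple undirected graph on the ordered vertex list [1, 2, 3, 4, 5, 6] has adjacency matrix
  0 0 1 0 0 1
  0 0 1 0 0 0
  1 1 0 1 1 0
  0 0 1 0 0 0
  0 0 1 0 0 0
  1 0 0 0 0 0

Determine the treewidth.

1

A width-1 tree decomposition is:
Bags: B1 = {2, 3}  B2 = {1, 3}  B3 = {3, 4}  B4 = {3, 5}  B5 = {1, 6}
Tree: B1–B2, B2–B3, B1–B4, B2–B5
The largest bag has 2 vertices, giving width 1; this decomposition certifies tw(G) ≤ 1. G has an edge, so its treewidth is at least 1. Therefore the treewidth is 1.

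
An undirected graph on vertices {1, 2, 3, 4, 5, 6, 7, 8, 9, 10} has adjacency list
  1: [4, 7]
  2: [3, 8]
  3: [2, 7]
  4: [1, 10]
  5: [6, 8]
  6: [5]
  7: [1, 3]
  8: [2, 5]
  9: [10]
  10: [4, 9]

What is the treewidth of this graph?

A width-1 tree decomposition is:
Bags: B1 = {9, 10}  B2 = {4, 10}  B3 = {1, 4}  B4 = {1, 7}  B5 = {3, 7}  B6 = {2, 3}  B7 = {2, 8}  B8 = {5, 8}  B9 = {5, 6}
Tree: B1–B2, B2–B3, B3–B4, B4–B5, B5–B6, B6–B7, B7–B8, B8–B9
Each bag holds 2 vertices, so the decomposition has width 1, which upper-bounds the treewidth. Since G has at least one edge (e.g. 9–10), it is not an edgeless graph, so tw(G) ≥ 1. Combining the bounds, tw(G) = 1.

1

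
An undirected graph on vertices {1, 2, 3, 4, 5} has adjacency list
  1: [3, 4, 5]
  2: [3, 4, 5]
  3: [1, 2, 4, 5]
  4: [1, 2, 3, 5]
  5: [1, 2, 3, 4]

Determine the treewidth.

A width-3 tree decomposition is:
Bags: B1 = {2, 3, 4, 5}  B2 = {1, 3, 4, 5}
Tree: B1–B2
Each bag holds 4 vertices, so the decomposition has width 3, which upper-bounds the treewidth. Conversely, {1, 3, 4, 5} is a clique of size 4, and the vertices of any clique must share a bag in every tree decomposition; so some bag has ≥ 4 vertices and tw(G) ≥ 3. Therefore the treewidth is 3.

3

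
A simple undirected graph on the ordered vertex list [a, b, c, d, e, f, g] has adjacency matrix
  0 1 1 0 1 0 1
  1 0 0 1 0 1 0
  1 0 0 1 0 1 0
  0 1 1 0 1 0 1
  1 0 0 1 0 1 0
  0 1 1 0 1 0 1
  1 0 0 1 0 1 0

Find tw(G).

A width-3 tree decomposition is:
Bags: B1 = {a, c, d, f}  B2 = {a, d, e, f}  B3 = {a, d, f, g}  B4 = {a, b, d, f}
Tree: B1–B2, B2–B3, B3–B4
Every bag has size at most 4, so the width is 4 − 1 = 3 and tw(G) ≤ 3. For the lower bound: the 4 vertex sets {a,c}, {d,e}, {f}, {g} are disjoint, each induces a connected subgraph, and every pair is joined by at least one edge of G. Contracting each set to a single vertex therefore yields K_{4} as a minor, and since treewidth is minor-monotone, tw(G) ≥ tw(K_{4}) = 3. Hence tw(G) = 3 exactly.

3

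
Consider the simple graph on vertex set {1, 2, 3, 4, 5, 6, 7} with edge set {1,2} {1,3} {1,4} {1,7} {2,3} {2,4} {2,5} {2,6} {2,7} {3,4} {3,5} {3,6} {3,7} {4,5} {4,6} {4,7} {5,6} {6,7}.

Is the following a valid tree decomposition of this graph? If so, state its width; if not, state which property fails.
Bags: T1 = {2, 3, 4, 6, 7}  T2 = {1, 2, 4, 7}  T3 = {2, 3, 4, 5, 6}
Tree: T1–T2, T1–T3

No — edge (3,1) lies in no bag.

A tree decomposition must satisfy three properties: every vertex lies in some bag; for every edge, both endpoints lie together in some bag; and for every vertex, the bags containing it form a connected subtree. Here edge (3,1) lies in no bag, so the decomposition is invalid.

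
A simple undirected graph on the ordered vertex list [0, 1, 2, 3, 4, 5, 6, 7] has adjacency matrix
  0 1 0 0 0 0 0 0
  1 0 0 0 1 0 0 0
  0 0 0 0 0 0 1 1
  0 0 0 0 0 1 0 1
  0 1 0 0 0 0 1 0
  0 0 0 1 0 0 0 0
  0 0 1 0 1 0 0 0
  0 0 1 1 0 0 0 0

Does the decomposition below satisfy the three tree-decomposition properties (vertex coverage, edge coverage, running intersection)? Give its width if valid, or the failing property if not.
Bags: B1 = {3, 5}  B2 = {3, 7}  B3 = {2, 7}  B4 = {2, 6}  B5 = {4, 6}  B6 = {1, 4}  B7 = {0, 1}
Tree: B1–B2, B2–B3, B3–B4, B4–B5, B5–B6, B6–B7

Every vertex of G appears in some bag (union = {0, 1, 2, 3, 4, 5, 6, 7}); every edge is covered by a bag; and for each vertex v the set of bags containing v is connected in the bag tree. The decomposition is therefore valid. The largest bag has 2 vertices, so the width is 1.

Yes; width 1.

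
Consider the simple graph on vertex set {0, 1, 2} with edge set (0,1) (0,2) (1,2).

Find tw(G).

2

A width-2 tree decomposition is:
Bags: B1 = {0, 1, 2}
Tree: (single bag)
With just one bag of size 3, the width is 3 − 1 = 2, so tw(G) ≤ 2. For the lower bound, the 3 vertices {0, 1, 2} are pairwise adjacent, and any tree decomposition puts a clique entirely inside one bag — forcing width ≥ 2. Therefore the treewidth is 2.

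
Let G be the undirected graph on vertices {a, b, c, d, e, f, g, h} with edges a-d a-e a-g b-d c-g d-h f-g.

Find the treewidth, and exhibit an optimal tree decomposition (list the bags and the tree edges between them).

The largest bag has 2 vertices, giving width 1; this decomposition certifies tw(G) ≤ 1. Any graph with an edge has treewidth ≥ 1, and G has the edge d–h. The upper and lower bounds meet at 1, so that is the treewidth.

Treewidth 1.
One such decomposition:
Bags: B1 = {d, h}  B2 = {a, d}  B3 = {a, g}  B4 = {a, e}  B5 = {f, g}  B6 = {b, d}  B7 = {c, g}
Tree: B1–B2, B2–B3, B3–B4, B3–B5, B1–B6, B3–B7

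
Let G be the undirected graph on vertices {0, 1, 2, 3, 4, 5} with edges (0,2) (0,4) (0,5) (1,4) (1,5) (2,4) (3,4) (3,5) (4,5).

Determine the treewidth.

2

A width-2 tree decomposition is:
Bags: B1 = {1, 4, 5}  B2 = {0, 4, 5}  B3 = {0, 2, 4}  B4 = {3, 4, 5}
Tree: B1–B2, B2–B3, B2–B4
Every bag has size at most 3, so the width is 3 − 1 = 2 and tw(G) ≤ 2. On the other hand G contains the 3-clique {0, 2, 4}. A clique must lie in a single bag of any decomposition, so no decomposition can have width below 2. Hence tw(G) = 2 exactly.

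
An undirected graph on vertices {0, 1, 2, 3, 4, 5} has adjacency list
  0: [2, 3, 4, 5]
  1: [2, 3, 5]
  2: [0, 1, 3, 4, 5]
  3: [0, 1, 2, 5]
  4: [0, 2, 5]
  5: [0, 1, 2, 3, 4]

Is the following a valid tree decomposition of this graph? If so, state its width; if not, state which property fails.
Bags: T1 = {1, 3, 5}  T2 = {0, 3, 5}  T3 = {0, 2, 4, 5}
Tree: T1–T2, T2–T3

A tree decomposition must satisfy three properties: every vertex lies in some bag; for every edge, both endpoints lie together in some bag; and for every vertex, the bags containing it form a connected subtree. Here edge (2,3) lies in no bag, so the decomposition is invalid.

No — edge (2,3) lies in no bag.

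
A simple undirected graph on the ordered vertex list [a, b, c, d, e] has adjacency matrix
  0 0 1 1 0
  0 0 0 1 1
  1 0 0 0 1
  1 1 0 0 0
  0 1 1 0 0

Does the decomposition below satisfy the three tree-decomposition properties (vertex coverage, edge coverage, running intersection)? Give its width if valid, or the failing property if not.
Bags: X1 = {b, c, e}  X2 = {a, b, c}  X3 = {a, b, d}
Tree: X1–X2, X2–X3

Checking the three conditions: (i) the bags cover all of {a, b, c, d, e}; (ii) for each edge, some bag contains both endpoints; (iii) the bags containing any fixed vertex form a subtree. All hold, so the decomposition is valid with width 3 − 1 = 2.

Yes; width 2.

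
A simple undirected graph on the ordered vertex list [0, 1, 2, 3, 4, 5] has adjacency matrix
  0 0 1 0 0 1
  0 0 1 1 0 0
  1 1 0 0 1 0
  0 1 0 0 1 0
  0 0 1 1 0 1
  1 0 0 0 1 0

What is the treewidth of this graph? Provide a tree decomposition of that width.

Treewidth 2.
One optimal decomposition is:
Bags: B1 = {0, 2, 5}  B2 = {2, 4, 5}  B3 = {1, 2, 4}  B4 = {1, 3, 4}
Tree: B1–B2, B2–B3, B3–B4

The largest bag has 3 vertices, giving width 2; this decomposition certifies tw(G) ≤ 2. The edges 0–5–4–2–0 form a cycle, so G is not a tree and its treewidth is at least 2. Hence tw(G) = 2 exactly.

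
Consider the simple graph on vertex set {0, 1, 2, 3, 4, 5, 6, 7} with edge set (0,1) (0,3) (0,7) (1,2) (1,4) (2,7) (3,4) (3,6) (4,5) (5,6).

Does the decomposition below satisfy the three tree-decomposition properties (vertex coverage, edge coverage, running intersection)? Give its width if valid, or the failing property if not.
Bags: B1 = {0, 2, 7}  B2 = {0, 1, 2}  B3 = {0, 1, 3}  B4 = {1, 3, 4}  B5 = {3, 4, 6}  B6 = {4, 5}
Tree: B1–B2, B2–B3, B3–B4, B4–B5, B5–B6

A tree decomposition must satisfy three properties: every vertex lies in some bag; for every edge, both endpoints lie together in some bag; and for every vertex, the bags containing it form a connected subtree. Here edge (6,5) lies in no bag, so the decomposition is invalid.

No — edge (6,5) lies in no bag.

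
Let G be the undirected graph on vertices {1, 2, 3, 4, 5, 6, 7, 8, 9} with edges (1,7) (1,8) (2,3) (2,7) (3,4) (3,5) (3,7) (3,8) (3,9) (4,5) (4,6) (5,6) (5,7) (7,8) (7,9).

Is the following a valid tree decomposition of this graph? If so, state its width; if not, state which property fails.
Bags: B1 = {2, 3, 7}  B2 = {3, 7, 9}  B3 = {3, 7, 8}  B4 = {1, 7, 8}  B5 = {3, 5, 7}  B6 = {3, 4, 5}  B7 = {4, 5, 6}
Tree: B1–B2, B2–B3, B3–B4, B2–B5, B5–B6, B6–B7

Checking the three conditions: (i) the bags cover all of {1, 2, 3, 4, 5, 6, 7, 8, 9}; (ii) for each edge, some bag contains both endpoints; (iii) the bags containing any fixed vertex form a subtree. All hold, so the decomposition is valid with width 3 − 1 = 2.

Yes; width 2.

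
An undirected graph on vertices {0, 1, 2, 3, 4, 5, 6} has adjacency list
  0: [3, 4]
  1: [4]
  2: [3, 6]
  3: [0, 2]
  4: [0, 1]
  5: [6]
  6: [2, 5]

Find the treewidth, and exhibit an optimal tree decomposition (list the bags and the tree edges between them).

The largest bag has 2 vertices, giving width 1; this decomposition certifies tw(G) ≤ 1. Any graph with an edge has treewidth ≥ 1, and G has the edge 1–4. Combining the bounds, tw(G) = 1.

Treewidth 1.
Bags: B1 = {1, 4}  B2 = {0, 4}  B3 = {0, 3}  B4 = {2, 3}  B5 = {2, 6}  B6 = {5, 6}
Tree: B1–B2, B2–B3, B3–B4, B4–B5, B5–B6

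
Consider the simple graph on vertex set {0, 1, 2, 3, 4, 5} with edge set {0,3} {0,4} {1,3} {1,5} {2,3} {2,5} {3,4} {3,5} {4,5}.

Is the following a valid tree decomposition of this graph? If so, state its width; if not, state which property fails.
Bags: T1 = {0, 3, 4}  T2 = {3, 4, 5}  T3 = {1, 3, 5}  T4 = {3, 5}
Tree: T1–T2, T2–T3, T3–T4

A tree decomposition must satisfy three properties: every vertex lies in some bag; for every edge, both endpoints lie together in some bag; and for every vertex, the bags containing it form a connected subtree. Here vertex 2 appears in no bag, so the decomposition is invalid.

No — vertex 2 appears in no bag.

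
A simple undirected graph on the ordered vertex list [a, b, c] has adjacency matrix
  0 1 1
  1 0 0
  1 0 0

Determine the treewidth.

A width-1 tree decomposition is:
Bags: B1 = {a, c}  B2 = {a, b}
Tree: B1–B2
The largest bag has 2 vertices, giving width 1; this decomposition certifies tw(G) ≤ 1. G has an edge, so its treewidth is at least 1. Combining the bounds, tw(G) = 1.

1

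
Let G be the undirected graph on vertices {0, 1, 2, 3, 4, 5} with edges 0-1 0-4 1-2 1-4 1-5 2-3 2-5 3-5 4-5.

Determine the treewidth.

A width-2 tree decomposition is:
Bags: B1 = {1, 4, 5}  B2 = {1, 2, 5}  B3 = {0, 1, 4}  B4 = {2, 3, 5}
Tree: B1–B2, B1–B3, B2–B4
Every bag has size at most 3, so the width is 3 − 1 = 2 and tw(G) ≤ 2. For the lower bound, the 3 vertices {1, 2, 5} are pairwise adjacent, and any tree decomposition puts a clique entirely inside one bag — forcing width ≥ 2. The upper and lower bounds meet at 2, so that is the treewidth.

2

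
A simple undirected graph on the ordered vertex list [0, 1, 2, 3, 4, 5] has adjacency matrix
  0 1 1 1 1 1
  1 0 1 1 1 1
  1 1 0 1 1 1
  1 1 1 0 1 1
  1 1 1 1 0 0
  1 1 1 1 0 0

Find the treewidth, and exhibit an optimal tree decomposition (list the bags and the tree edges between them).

Every bag has size at most 5, so the width is 5 − 1 = 4 and tw(G) ≤ 4. Conversely, {0, 1, 2, 3, 4} is a clique of size 5, and the vertices of any clique must share a bag in every tree decomposition; so some bag has ≥ 5 vertices and tw(G) ≥ 4. Combining the bounds, tw(G) = 4.

Treewidth 4.
One such decomposition:
Bags: B1 = {0, 1, 2, 3, 4}  B2 = {0, 1, 2, 3, 5}
Tree: B1–B2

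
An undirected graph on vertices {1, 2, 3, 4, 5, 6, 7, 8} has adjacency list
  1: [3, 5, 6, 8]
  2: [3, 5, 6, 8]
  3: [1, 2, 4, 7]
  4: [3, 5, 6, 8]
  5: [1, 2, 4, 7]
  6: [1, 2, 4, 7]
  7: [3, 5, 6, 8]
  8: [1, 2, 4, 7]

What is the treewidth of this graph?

A width-4 tree decomposition is:
Bags: B1 = {3, 5, 6, 7, 8}  B2 = {1, 3, 5, 6, 8}  B3 = {3, 4, 5, 6, 8}  B4 = {2, 3, 5, 6, 8}
Tree: B1–B2, B2–B3, B3–B4
Each bag holds 5 vertices, so the decomposition has width 4, which upper-bounds the treewidth. For the lower bound: the 5 vertex sets {3,7}, {1,5}, {4,6}, {8}, {2} are disjoint, each induces a connected subgraph, and every pair is joined by at least one edge of G. Contracting each set to a single vertex therefore yields K_{5} as a minor, and since treewidth is minor-monotone, tw(G) ≥ tw(K_{5}) = 4. Hence tw(G) = 4 exactly.

4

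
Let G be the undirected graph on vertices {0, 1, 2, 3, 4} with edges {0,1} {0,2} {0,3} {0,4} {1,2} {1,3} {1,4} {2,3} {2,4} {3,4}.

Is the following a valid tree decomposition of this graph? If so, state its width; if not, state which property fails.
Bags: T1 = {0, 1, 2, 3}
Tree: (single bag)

No — vertex 4 appears in no bag.

A tree decomposition must satisfy three properties: every vertex lies in some bag; for every edge, both endpoints lie together in some bag; and for every vertex, the bags containing it form a connected subtree. Here vertex 4 appears in no bag, so the decomposition is invalid.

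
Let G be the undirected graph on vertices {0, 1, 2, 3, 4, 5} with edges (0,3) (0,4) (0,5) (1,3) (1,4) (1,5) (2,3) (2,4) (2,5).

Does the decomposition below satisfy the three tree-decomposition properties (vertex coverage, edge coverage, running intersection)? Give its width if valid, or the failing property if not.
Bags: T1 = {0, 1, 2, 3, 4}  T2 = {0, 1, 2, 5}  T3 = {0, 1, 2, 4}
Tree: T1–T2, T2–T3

No — bags containing vertex 4 are not connected in the tree.

A tree decomposition must satisfy three properties: every vertex lies in some bag; for every edge, both endpoints lie together in some bag; and for every vertex, the bags containing it form a connected subtree. Here bags containing vertex 4 are not connected in the tree, so the decomposition is invalid.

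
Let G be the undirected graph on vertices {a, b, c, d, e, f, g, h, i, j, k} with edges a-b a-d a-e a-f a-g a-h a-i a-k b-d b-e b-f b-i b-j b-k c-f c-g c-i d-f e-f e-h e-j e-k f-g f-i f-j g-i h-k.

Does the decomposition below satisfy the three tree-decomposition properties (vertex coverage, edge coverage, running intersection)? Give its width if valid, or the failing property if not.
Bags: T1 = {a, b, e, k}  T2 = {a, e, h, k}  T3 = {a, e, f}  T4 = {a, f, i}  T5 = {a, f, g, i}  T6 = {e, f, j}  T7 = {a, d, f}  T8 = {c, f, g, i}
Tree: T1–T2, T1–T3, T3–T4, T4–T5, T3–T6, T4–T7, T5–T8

No — edge (b,f) lies in no bag.

A tree decomposition must satisfy three properties: every vertex lies in some bag; for every edge, both endpoints lie together in some bag; and for every vertex, the bags containing it form a connected subtree. Here edge (b,f) lies in no bag, so the decomposition is invalid.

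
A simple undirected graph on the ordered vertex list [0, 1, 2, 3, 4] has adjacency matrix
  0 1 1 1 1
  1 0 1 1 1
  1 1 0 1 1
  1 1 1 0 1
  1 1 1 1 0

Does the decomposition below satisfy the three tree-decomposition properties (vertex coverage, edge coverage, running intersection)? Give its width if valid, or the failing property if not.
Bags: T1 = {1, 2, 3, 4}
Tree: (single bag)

A tree decomposition must satisfy three properties: every vertex lies in some bag; for every edge, both endpoints lie together in some bag; and for every vertex, the bags containing it form a connected subtree. Here vertex 0 appears in no bag, so the decomposition is invalid.

No — vertex 0 appears in no bag.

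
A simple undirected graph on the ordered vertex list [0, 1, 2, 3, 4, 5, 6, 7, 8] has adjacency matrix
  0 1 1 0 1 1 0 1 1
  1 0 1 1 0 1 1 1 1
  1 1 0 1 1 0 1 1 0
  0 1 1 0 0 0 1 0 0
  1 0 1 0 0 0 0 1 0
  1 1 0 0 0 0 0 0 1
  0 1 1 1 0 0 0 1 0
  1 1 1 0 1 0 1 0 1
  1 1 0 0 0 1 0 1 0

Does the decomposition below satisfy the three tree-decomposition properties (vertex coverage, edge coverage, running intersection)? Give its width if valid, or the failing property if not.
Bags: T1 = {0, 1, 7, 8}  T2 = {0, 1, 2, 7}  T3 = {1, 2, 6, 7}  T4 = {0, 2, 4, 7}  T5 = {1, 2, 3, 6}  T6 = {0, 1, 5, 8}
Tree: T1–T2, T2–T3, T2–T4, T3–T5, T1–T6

Yes; width 3.

Vertex coverage: the bags together contain {0, 1, 2, 3, 4, 5, 6, 7, 8}, the full vertex set. Edge coverage: each edge of G has both endpoints in at least one bag. Running intersection: for every vertex, the bags containing it form a connected subtree. All three properties hold, so this is a valid tree decomposition of width max|bag| − 1 = 3, and hence tw(G) ≤ 3.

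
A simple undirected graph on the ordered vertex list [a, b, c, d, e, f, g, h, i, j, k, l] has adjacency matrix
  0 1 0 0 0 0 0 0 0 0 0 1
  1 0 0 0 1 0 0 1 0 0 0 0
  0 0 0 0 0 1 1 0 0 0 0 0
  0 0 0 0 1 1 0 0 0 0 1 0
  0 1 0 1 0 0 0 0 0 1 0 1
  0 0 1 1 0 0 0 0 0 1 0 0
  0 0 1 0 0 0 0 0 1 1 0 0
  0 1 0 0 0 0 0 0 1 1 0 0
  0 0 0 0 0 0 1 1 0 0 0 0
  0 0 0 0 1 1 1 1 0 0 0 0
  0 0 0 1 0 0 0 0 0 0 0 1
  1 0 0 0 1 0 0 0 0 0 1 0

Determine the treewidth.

A width-3 tree decomposition is:
Bags: B1 = {a, d, k, l}  B2 = {a, d, e, l}  B3 = {a, b, d, e}  B4 = {b, d, e, f}  B5 = {b, e, f, j}  B6 = {b, f, h, j}  B7 = {c, f, h, j}  B8 = {c, g, h, j}  B9 = {c, g, h, i}
Tree: B1–B2, B2–B3, B3–B4, B4–B5, B5–B6, B6–B7, B7–B8, B8–B9
The largest bag has 4 vertices, giving width 3; this decomposition certifies tw(G) ≤ 3. For the lower bound: the 4 vertex sets {a,k,l}, {d}, {e}, {b,f,h,j} are disjoint, each induces a connected subgraph, and every pair is joined by at least one edge of G. Contracting each set to a single vertex therefore yields K_{4} as a minor, and since treewidth is minor-monotone, tw(G) ≥ tw(K_{4}) = 3. Therefore the treewidth is 3.

3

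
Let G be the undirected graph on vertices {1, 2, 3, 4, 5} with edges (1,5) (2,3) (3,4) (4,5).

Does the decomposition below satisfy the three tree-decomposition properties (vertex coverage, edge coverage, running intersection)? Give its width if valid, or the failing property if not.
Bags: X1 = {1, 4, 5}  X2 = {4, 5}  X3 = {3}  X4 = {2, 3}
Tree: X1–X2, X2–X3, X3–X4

A tree decomposition must satisfy three properties: every vertex lies in some bag; for every edge, both endpoints lie together in some bag; and for every vertex, the bags containing it form a connected subtree. Here edge (4,3) lies in no bag, so the decomposition is invalid.

No — edge (4,3) lies in no bag.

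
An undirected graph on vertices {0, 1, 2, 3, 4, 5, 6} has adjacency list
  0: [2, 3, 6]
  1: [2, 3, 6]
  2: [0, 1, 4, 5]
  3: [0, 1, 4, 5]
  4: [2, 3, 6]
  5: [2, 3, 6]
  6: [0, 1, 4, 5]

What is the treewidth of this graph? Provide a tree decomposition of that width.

Every bag has size at most 4, so the width is 4 − 1 = 3 and tw(G) ≤ 3. For the lower bound: the 4 vertex sets {5,6}, {1,3}, {2}, {0} are disjoint, each induces a connected subgraph, and every pair is joined by at least one edge of G. Contracting each set to a single vertex therefore yields K_{4} as a minor, and since treewidth is minor-monotone, tw(G) ≥ tw(K_{4}) = 3. Hence tw(G) = 3 exactly.

Treewidth 3.
One such decomposition:
Bags: B1 = {2, 3, 5, 6}  B2 = {1, 2, 3, 6}  B3 = {0, 2, 3, 6}  B4 = {2, 3, 4, 6}
Tree: B1–B2, B2–B3, B3–B4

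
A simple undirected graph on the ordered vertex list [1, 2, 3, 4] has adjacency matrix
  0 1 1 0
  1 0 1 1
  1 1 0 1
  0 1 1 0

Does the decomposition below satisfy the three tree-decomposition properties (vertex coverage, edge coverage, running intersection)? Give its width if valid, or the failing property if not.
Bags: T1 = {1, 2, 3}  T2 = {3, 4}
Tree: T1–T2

No — edge (2,4) lies in no bag.

A tree decomposition must satisfy three properties: every vertex lies in some bag; for every edge, both endpoints lie together in some bag; and for every vertex, the bags containing it form a connected subtree. Here edge (2,4) lies in no bag, so the decomposition is invalid.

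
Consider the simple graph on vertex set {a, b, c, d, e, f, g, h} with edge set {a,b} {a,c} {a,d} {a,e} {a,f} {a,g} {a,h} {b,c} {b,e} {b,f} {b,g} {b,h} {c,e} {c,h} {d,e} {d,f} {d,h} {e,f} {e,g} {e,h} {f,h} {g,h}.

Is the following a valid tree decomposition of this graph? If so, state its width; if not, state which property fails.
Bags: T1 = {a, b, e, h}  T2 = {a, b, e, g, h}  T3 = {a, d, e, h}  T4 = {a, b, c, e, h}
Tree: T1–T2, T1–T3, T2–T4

No — vertex f appears in no bag.

A tree decomposition must satisfy three properties: every vertex lies in some bag; for every edge, both endpoints lie together in some bag; and for every vertex, the bags containing it form a connected subtree. Here vertex f appears in no bag, so the decomposition is invalid.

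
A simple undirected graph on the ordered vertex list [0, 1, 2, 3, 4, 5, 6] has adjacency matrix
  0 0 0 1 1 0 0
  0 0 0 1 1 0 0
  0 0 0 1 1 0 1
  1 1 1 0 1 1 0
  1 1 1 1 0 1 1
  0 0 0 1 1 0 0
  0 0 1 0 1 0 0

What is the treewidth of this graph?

2

A width-2 tree decomposition is:
Bags: B1 = {1, 3, 4}  B2 = {2, 3, 4}  B3 = {3, 4, 5}  B4 = {0, 3, 4}  B5 = {2, 4, 6}
Tree: B1–B2, B1–B3, B3–B4, B2–B5
The largest bag has 3 vertices, giving width 2; this decomposition certifies tw(G) ≤ 2. Conversely, {0, 3, 4} is a clique of size 3, and the vertices of any clique must share a bag in every tree decomposition; so some bag has ≥ 3 vertices and tw(G) ≥ 2. Therefore the treewidth is 2.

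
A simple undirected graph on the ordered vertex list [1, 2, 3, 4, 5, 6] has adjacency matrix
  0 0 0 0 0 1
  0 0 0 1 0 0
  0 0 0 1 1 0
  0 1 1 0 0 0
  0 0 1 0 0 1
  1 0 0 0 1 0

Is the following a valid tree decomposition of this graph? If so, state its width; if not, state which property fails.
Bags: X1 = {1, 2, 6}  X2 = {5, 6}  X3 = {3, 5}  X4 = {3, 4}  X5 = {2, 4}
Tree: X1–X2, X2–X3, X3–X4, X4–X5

A tree decomposition must satisfy three properties: every vertex lies in some bag; for every edge, both endpoints lie together in some bag; and for every vertex, the bags containing it form a connected subtree. Here bags containing vertex 2 are not connected in the tree, so the decomposition is invalid.

No — bags containing vertex 2 are not connected in the tree.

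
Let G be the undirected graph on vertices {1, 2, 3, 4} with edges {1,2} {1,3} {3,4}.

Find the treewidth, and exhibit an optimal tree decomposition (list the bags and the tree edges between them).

The largest bag has 2 vertices, giving width 1; this decomposition certifies tw(G) ≤ 1. Since G has at least one edge (e.g. 1–3), it is not an edgeless graph, so tw(G) ≥ 1. The upper and lower bounds meet at 1, so that is the treewidth.

Treewidth 1.
Bags: B1 = {1, 3}  B2 = {3, 4}  B3 = {1, 2}
Tree: B1–B2, B1–B3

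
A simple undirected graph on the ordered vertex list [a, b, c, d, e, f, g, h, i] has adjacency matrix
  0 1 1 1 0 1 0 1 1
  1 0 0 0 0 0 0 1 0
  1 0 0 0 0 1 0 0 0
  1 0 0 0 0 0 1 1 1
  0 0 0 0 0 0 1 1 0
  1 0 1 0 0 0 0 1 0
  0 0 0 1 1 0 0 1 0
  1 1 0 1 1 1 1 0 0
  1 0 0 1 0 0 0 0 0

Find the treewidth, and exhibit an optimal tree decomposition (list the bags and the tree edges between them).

The largest bag has 3 vertices, giving width 2; this decomposition certifies tw(G) ≤ 2. On the other hand G contains the 3-clique {d, g, h}. A clique must lie in a single bag of any decomposition, so no decomposition can have width below 2. Therefore the treewidth is 2.

Treewidth 2.
One such decomposition:
Bags: B1 = {d, g, h}  B2 = {a, d, h}  B3 = {a, d, i}  B4 = {a, f, h}  B5 = {a, c, f}  B6 = {a, b, h}  B7 = {e, g, h}
Tree: B1–B2, B2–B3, B2–B4, B4–B5, B2–B6, B1–B7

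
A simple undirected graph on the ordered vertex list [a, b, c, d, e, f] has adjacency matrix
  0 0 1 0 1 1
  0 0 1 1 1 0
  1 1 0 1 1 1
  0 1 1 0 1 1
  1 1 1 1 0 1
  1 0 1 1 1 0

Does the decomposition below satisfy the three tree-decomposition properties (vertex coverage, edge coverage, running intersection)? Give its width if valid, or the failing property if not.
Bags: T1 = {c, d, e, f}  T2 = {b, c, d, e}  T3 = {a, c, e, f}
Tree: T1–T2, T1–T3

Every vertex of G appears in some bag (union = {a, b, c, d, e, f}); every edge is covered by a bag; and for each vertex v the set of bags containing v is connected in the bag tree. The decomposition is therefore valid. The largest bag has 4 vertices, so the width is 3.

Yes; width 3.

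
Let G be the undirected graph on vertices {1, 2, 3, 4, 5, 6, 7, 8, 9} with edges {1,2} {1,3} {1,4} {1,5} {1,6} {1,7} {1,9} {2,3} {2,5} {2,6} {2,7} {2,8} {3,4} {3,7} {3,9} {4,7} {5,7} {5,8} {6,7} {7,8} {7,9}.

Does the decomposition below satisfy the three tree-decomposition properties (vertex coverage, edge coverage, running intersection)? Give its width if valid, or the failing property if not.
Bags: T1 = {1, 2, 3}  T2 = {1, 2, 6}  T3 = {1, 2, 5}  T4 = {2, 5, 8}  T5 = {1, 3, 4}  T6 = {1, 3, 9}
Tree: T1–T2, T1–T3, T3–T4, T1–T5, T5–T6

A tree decomposition must satisfy three properties: every vertex lies in some bag; for every edge, both endpoints lie together in some bag; and for every vertex, the bags containing it form a connected subtree. Here vertex 7 appears in no bag, so the decomposition is invalid.

No — vertex 7 appears in no bag.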